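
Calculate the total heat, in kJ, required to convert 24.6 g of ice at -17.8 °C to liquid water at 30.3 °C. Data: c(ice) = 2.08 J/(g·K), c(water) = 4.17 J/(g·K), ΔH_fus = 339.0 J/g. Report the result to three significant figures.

q = 12.4 kJ

q1 (heat ice -17.8→0.0 °C): 24.6 × 2.08 × 17.8 = 911 J
q2 (melt at 0 °C): 24.6 × 339.0 = 8339 J
q3 (heat water 0.0→30.3 °C): 24.6 × 4.17 × 30.3 = 3108 J
Total: 911 + 8339 + 3108 = 12358 J = 12.4 kJ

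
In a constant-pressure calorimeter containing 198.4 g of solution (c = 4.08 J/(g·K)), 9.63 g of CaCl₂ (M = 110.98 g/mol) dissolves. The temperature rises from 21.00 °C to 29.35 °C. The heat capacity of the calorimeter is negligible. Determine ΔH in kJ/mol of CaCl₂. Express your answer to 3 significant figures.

ΔH = -77.9 kJ/mol

|ΔT| = |29.35 − 21.00| = 8.35 °C
|q_surr| = (198.4 × 4.08) × 8.35 = 809.472 × 8.35 = 6759 J
n(CaCl₂) = 9.63 / 110.98 = 0.08677 mol
Temperature rose, so q_rxn = −|q_surr| = -6.759 kJ
ΔH = q_rxn / n = -77.90 kJ/mol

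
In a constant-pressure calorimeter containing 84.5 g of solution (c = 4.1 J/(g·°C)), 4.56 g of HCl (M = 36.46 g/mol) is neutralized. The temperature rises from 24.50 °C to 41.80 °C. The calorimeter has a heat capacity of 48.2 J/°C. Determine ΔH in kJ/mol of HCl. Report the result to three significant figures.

|ΔT| = |41.80 − 24.50| = 17.30 °C
|q_surr| = (84.5 × 4.1 + 48.2) × 17.30 = 394.65 × 17.30 = 6827 J
n(HCl) = 4.56 / 36.46 = 0.1251 mol
Temperature rose, so q_rxn = −|q_surr| = -6.827 kJ
ΔH = q_rxn / n = -54.57 kJ/mol

ΔH = -54.6 kJ/mol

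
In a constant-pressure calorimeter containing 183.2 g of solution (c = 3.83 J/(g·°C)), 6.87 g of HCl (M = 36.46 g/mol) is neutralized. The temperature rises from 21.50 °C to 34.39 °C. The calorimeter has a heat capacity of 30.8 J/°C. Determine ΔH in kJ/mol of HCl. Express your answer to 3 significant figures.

ΔH = -50.1 kJ/mol

|ΔT| = |34.39 − 21.50| = 12.89 °C
|q_surr| = (183.2 × 3.83 + 30.8) × 12.89 = 732.456 × 12.89 = 9441 J
n(HCl) = 6.87 / 36.46 = 0.1884 mol
Temperature rose, so q_rxn = −|q_surr| = -9.441 kJ
ΔH = q_rxn / n = -50.11 kJ/mol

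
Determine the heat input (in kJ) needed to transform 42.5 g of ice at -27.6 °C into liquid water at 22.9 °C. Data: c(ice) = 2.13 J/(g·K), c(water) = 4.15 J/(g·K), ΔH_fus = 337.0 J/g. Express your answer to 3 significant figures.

q = 20.9 kJ

q1 (heat ice -27.6→0.0 °C): 42.5 × 2.13 × 27.6 = 2498 J
q2 (melt at 0 °C): 42.5 × 337.0 = 14323 J
q3 (heat water 0.0→22.9 °C): 42.5 × 4.15 × 22.9 = 4039 J
Total: 2498 + 14323 + 4039 = 20860 J = 20.9 kJ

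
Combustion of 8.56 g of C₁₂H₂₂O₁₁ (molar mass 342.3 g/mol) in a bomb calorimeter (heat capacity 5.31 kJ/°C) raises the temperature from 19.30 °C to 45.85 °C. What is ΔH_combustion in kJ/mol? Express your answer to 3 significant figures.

ΔT = 45.85 − 19.30 = 26.55 °C
q_cal = C_cal × ΔT = 5.31 × 26.55 = 140.9805 kJ
n = 8.56 / 342.3 = 0.02501 mol
q_rxn = −q_cal = -140.9805 kJ
ΔH = -140.9805 / 0.02501 = -5637 kJ/mol

ΔH = -5640 kJ/mol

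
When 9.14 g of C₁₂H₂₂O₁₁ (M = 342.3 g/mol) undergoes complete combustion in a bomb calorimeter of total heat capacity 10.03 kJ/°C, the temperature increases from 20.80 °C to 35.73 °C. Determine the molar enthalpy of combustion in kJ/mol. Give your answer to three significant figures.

ΔT = 35.73 − 20.80 = 14.93 °C
q_cal = C_cal × ΔT = 10.03 × 14.93 = 149.7479 kJ
n = 9.14 / 342.3 = 0.02670 mol
q_rxn = −q_cal = -149.7479 kJ
ΔH = -149.7479 / 0.02670 = -5609 kJ/mol

ΔH = -5610 kJ/mol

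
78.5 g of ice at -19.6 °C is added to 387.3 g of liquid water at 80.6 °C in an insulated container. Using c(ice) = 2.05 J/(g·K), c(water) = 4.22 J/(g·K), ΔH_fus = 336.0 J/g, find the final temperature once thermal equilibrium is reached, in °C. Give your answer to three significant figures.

T_f = 52.0 °C

Heat to bring ice to 0 °C and melt it: q₁ = 78.5×2.05×19.6 + 78.5×336.0 = 29530 J
Heat the water can supply cooling to 0 °C: 387.3×4.22×80.6 = 131733 J > q₁, so all ice melts.
Energy balance: 387.3×4.22×(80.6 − T) = 29530 + 78.5×4.22×(T − 0)
1634.406(80.6 − T) = 29530 + 331.27 T
131733 − 29530 = 1965.676 T
T = 102203 / 1965.676 = 51.99 °C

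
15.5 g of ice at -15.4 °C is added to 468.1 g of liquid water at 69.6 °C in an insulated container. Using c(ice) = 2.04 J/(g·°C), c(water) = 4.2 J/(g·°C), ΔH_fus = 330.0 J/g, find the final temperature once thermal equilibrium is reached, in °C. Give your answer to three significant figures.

T_f = 64.6 °C

Heat to bring ice to 0 °C and melt it: q₁ = 15.5×2.04×15.4 + 15.5×330.0 = 5601.9 J
Heat the water can supply cooling to 0 °C: 468.1×4.2×69.6 = 136835 J > q₁, so all ice melts.
Energy balance: 468.1×4.2×(69.6 − T) = 5601.9 + 15.5×4.2×(T − 0)
1966.02(69.6 − T) = 5601.9 + 65.1 T
136835 − 5601.9 = 2031.12 T
T = 131233.1 / 2031.12 = 64.61 °C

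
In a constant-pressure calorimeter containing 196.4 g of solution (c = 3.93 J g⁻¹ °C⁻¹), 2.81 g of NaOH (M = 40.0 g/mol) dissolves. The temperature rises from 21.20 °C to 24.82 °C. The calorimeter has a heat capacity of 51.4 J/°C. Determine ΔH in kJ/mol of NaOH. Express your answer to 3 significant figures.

ΔH = -42.4 kJ/mol

|ΔT| = |24.82 − 21.20| = 3.62 °C
|q_surr| = (196.4 × 3.93 + 51.4) × 3.62 = 823.252 × 3.62 = 2980 J
n(NaOH) = 2.81 / 40.0 = 0.07025 mol
Temperature rose, so q_rxn = −|q_surr| = -2.980 kJ
ΔH = q_rxn / n = -42.42 kJ/mol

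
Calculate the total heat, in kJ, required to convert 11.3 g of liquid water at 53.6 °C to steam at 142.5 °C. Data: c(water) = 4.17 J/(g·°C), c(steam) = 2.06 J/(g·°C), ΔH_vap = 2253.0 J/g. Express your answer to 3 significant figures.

q1 (heat water 53.6→100.0 °C): 11.3 × 4.17 × 46.4 = 2186 J
q2 (vaporize at 100 °C): 11.3 × 2253.0 = 25459 J
q3 (heat steam 100.0→142.5 °C): 11.3 × 2.06 × 42.5 = 989 J
Total: 2186 + 25459 + 989 = 28634 J = 28.6 kJ

q = 28.6 kJ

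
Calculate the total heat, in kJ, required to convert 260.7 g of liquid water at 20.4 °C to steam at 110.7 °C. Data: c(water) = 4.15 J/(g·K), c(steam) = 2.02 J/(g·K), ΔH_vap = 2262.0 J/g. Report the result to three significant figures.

q = 681 kJ

q1 (heat water 20.4→100.0 °C): 260.7 × 4.15 × 79.6 = 86120 J
q2 (vaporize at 100 °C): 260.7 × 2262.0 = 589703 J
q3 (heat steam 100.0→110.7 °C): 260.7 × 2.02 × 10.7 = 5635 J
Total: 86120 + 589703 + 5635 = 681458 J = 681 kJ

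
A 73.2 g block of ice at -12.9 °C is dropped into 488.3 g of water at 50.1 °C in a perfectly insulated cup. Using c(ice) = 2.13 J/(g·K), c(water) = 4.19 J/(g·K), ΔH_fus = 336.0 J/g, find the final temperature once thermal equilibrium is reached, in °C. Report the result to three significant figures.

Heat to bring ice to 0 °C and melt it: q₁ = 73.2×2.13×12.9 + 73.2×336.0 = 26607 J
Heat the water can supply cooling to 0 °C: 488.3×4.19×50.1 = 102503 J > q₁, so all ice melts.
Energy balance: 488.3×4.19×(50.1 − T) = 26607 + 73.2×4.19×(T − 0)
2045.977(50.1 − T) = 26607 + 306.708 T
102503 − 26607 = 2352.685 T
T = 75896 / 2352.685 = 32.26 °C

T_f = 32.3 °C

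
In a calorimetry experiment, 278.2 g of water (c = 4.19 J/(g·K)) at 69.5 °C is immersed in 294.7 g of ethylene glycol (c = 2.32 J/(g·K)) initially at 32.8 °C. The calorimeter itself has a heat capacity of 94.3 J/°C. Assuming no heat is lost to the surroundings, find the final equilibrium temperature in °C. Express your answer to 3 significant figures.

T_f = 54.8 °C

Heat lost by water = heat gained by ethylene glycol + calorimeter.
(278.2)(4.19)(69.5 − T) = [(294.7)(2.32) + 94.3](T − 32.8)
1165.658 (69.5 − T) = 778.004 (T − 32.8)
81013 − 1165.658 T = 778.004 T − 25519
106532 = 1943.662 T
T = 54.81 °C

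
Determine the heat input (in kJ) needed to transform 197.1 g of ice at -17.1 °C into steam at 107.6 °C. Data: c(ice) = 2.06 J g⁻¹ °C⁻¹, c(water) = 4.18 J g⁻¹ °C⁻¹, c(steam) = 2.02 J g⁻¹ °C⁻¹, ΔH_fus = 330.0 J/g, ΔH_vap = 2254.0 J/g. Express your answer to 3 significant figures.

q1 (heat ice -17.1→0.0 °C): 197.1 × 2.06 × 17.1 = 6943 J
q2 (melt at 0 °C): 197.1 × 330.0 = 65043 J
q3 (heat water 0.0→100.0 °C): 197.1 × 4.18 × 100.0 = 82388 J
q4 (vaporize at 100 °C): 197.1 × 2254.0 = 444263 J
q5 (heat steam 100.0→107.6 °C): 197.1 × 2.02 × 7.6 = 3026 J
Total: 6943 + 65043 + 82388 + 444263 + 3026 = 601663 J = 602 kJ

q = 602 kJ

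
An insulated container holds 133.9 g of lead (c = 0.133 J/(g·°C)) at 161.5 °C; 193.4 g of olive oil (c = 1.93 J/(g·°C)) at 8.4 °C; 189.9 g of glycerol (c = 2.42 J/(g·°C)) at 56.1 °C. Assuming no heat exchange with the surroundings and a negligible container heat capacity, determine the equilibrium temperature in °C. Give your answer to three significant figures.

T_f = 37.4 °C

Σ mᵢcᵢ(T − Tᵢ) = 0  ⇒  T = Σ mᵢcᵢTᵢ / Σ mᵢcᵢ
Σ mᵢcᵢ = 133.9×0.133 + 193.4×1.93 + 189.9×2.42 = 850.6287
Σ mᵢcᵢTᵢ = 17.8087×161.5 + 373.262×8.4 + 459.558×56.1 = 31793
T = 31793 / 850.6287 = 37.38 °C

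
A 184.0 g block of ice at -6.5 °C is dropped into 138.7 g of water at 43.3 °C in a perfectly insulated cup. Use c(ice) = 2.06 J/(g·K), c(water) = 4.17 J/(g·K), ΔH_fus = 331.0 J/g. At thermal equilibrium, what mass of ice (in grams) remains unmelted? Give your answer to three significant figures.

Heat to warm all ice to 0 °C: 184.0×2.06×6.5 = 2463.8 J
Heat released by water cooling to 0 °C: 138.7×4.17×43.3 = 25044 J
25044 J < 2463.8 + 184.0×331.0 = 63367.8 J, so not all ice melts; final T = 0 °C.
Heat left for melting: 25044 − 2463.8 = 22580.2 J
Mass melted = 22580.2 / 331.0 = 68.22 g
Ice remaining = 184.0 − 68.22 = 115.78 g

m_ice remaining = 116 g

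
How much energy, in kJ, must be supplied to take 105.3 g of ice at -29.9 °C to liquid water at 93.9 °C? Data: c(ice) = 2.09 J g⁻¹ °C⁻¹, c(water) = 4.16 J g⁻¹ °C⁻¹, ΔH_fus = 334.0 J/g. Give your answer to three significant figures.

q1 (heat ice -29.9→0.0 °C): 105.3 × 2.09 × 29.9 = 6580 J
q2 (melt at 0 °C): 105.3 × 334.0 = 35170 J
q3 (heat water 0.0→93.9 °C): 105.3 × 4.16 × 93.9 = 41133 J
Total: 6580 + 35170 + 41133 = 82883 J = 82.9 kJ

q = 82.9 kJ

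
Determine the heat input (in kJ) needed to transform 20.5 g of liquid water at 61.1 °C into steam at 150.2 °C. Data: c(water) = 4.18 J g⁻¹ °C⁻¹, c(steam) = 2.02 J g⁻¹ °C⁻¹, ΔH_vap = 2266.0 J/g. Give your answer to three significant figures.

q = 51.9 kJ

q1 (heat water 61.1→100.0 °C): 20.5 × 4.18 × 38.9 = 3333 J
q2 (vaporize at 100 °C): 20.5 × 2266.0 = 46453 J
q3 (heat steam 100.0→150.2 °C): 20.5 × 2.02 × 50.2 = 2079 J
Total: 3333 + 46453 + 2079 = 51865 J = 51.9 kJ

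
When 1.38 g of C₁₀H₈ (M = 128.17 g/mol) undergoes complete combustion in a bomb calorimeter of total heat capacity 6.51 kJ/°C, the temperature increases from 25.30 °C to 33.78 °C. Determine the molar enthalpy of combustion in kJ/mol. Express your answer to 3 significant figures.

ΔT = 33.78 − 25.30 = 8.48 °C
q_cal = C_cal × ΔT = 6.51 × 8.48 = 55.2048 kJ
n = 1.38 / 128.17 = 0.01077 mol
q_rxn = −q_cal = -55.2048 kJ
ΔH = -55.2048 / 0.01077 = -5126 kJ/mol

ΔH = -5130 kJ/mol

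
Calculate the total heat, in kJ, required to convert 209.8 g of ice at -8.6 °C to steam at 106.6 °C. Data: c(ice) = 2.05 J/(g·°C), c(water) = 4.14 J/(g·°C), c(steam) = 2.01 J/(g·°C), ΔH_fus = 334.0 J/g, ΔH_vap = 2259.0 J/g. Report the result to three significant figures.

q1 (heat ice -8.6→0.0 °C): 209.8 × 2.05 × 8.6 = 3699 J
q2 (melt at 0 °C): 209.8 × 334.0 = 70073 J
q3 (heat water 0.0→100.0 °C): 209.8 × 4.14 × 100.0 = 86857 J
q4 (vaporize at 100 °C): 209.8 × 2259.0 = 473938 J
q5 (heat steam 100.0→106.6 °C): 209.8 × 2.01 × 6.6 = 2783 J
Total: 3699 + 70073 + 86857 + 473938 + 2783 = 637350 J = 637 kJ

q = 637 kJ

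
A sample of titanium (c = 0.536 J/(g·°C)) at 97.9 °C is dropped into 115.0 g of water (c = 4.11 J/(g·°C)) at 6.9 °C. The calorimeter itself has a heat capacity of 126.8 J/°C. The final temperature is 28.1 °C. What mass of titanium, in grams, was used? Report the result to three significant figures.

q_gained = (115.0 × 4.11 + 126.8) × (28.1 − 6.9) = 12710 J
q_lost = m × 0.536 × (97.9 − 28.1) = 37.4128 m
m = 12710 / 37.4128 = 340 g

m = 340 g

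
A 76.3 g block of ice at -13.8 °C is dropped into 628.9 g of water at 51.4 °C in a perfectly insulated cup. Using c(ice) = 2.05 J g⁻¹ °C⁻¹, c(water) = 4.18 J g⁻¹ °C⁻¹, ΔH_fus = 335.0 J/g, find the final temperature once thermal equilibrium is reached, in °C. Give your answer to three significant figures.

T_f = 36.4 °C

Heat to bring ice to 0 °C and melt it: q₁ = 76.3×2.05×13.8 + 76.3×335.0 = 27719 J
Heat the water can supply cooling to 0 °C: 628.9×4.18×51.4 = 135120 J > q₁, so all ice melts.
Energy balance: 628.9×4.18×(51.4 − T) = 27719 + 76.3×4.18×(T − 0)
2628.802(51.4 − T) = 27719 + 318.934 T
135120 − 27719 = 2947.736 T
T = 107401 / 2947.736 = 36.44 °C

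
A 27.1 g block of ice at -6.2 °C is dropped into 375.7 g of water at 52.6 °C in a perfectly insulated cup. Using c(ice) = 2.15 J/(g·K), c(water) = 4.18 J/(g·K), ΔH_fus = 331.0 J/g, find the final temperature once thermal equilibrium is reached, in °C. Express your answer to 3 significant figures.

T_f = 43.5 °C

Heat to bring ice to 0 °C and melt it: q₁ = 27.1×2.15×6.2 + 27.1×331.0 = 9331.3 J
Heat the water can supply cooling to 0 °C: 375.7×4.18×52.6 = 82604.4 J > q₁, so all ice melts.
Energy balance: 375.7×4.18×(52.6 − T) = 9331.3 + 27.1×4.18×(T − 0)
1570.426(52.6 − T) = 9331.3 + 113.278 T
82604.4 − 9331.3 = 1683.704 T
T = 73273.1 / 1683.704 = 43.52 °C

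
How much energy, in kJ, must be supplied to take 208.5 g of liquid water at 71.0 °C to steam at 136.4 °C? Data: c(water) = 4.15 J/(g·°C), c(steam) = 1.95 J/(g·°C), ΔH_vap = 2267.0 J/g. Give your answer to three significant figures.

q = 513 kJ

q1 (heat water 71.0→100.0 °C): 208.5 × 4.15 × 29.0 = 25093 J
q2 (vaporize at 100 °C): 208.5 × 2267.0 = 472670 J
q3 (heat steam 100.0→136.4 °C): 208.5 × 1.95 × 36.4 = 14799 J
Total: 25093 + 472670 + 14799 = 512562 J = 513 kJ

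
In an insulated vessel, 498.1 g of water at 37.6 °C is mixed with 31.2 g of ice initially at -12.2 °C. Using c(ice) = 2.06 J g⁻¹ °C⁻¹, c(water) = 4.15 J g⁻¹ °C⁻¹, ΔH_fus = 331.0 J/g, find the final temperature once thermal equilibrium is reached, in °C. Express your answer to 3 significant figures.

Heat to bring ice to 0 °C and melt it: q₁ = 31.2×2.06×12.2 + 31.2×331.0 = 11111 J
Heat the water can supply cooling to 0 °C: 498.1×4.15×37.6 = 77723.5 J > q₁, so all ice melts.
Energy balance: 498.1×4.15×(37.6 − T) = 11111 + 31.2×4.15×(T − 0)
2067.115(37.6 − T) = 11111 + 129.48 T
77723.5 − 11111 = 2196.595 T
T = 66612.5 / 2196.595 = 30.33 °C

T_f = 30.3 °C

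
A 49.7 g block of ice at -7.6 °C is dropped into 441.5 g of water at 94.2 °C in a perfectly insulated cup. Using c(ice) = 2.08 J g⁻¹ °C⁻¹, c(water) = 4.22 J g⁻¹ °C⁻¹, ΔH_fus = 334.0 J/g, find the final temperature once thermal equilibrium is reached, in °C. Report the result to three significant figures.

Heat to bring ice to 0 °C and melt it: q₁ = 49.7×2.08×7.6 + 49.7×334.0 = 17385 J
Heat the water can supply cooling to 0 °C: 441.5×4.22×94.2 = 175507 J > q₁, so all ice melts.
Energy balance: 441.5×4.22×(94.2 − T) = 17385 + 49.7×4.22×(T − 0)
1863.13(94.2 − T) = 17385 + 209.734 T
175507 − 17385 = 2072.864 T
T = 158122 / 2072.864 = 76.28 °C

T_f = 76.3 °C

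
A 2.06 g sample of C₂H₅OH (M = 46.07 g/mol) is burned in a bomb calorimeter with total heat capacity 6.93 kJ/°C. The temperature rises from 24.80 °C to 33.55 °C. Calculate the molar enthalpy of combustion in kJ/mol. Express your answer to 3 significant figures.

ΔT = 33.55 − 24.80 = 8.75 °C
q_cal = C_cal × ΔT = 6.93 × 8.75 = 60.6375 kJ
n = 2.06 / 46.07 = 0.04471 mol
q_rxn = −q_cal = -60.6375 kJ
ΔH = -60.6375 / 0.04471 = -1356 kJ/mol

ΔH = -1360 kJ/mol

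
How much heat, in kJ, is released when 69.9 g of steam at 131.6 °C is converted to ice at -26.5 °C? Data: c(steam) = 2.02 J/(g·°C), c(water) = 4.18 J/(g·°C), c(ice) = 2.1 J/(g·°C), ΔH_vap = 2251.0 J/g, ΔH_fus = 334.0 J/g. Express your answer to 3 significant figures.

q = 218 kJ

q1 (cool steam 131.6→100 °C): 69.9 × 2.02 × 31.6 = 4462 J
q2 (condense at 100 °C): 69.9 × 2251.0 = 157345 J
q3 (cool water 100→0 °C): 69.9 × 4.18 × 100.0 = 29218 J
q4 (freeze at 0 °C): 69.9 × 334.0 = 23347 J
q5 (cool ice 0→-26.5 °C): 69.9 × 2.1 × 26.5 = 3890 J
Total: 4462 + 157345 + 29218 + 23347 + 3890 = 218262 J = 218 kJ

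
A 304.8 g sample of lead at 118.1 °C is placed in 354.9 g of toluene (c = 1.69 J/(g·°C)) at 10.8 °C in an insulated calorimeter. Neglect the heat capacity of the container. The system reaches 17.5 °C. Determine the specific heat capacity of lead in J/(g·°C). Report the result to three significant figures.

q_gained = (354.9 × 1.69) × (17.5 − 10.8) = 4019 J
q_lost = 304.8 × c × (118.1 − 17.5) = 30662.88 c
Set equal: c = 4019 / 30662.88 = 0.131 J/(g·°C)

c = 0.131 J/(g·°C)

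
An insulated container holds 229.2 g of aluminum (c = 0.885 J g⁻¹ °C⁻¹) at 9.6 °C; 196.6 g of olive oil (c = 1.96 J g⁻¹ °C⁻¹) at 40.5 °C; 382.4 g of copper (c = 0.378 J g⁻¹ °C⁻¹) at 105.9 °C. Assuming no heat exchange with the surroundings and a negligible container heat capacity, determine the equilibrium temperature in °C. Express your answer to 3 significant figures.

T_f = 44.8 °C

Σ mᵢcᵢ(T − Tᵢ) = 0  ⇒  T = Σ mᵢcᵢTᵢ / Σ mᵢcᵢ
Σ mᵢcᵢ = 229.2×0.885 + 196.6×1.96 + 382.4×0.378 = 732.7252
Σ mᵢcᵢTᵢ = 202.842×9.6 + 385.336×40.5 + 144.5472×105.9 = 32861
T = 32861 / 732.7252 = 44.848 °C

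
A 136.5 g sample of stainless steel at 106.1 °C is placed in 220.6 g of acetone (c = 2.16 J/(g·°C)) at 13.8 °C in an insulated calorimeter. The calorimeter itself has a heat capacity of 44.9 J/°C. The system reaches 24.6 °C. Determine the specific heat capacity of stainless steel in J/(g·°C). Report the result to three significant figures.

c = 0.506 J/(g·°C)

q_gained = (220.6 × 2.16 + 44.9) × (24.6 − 13.8) = 5631 J
q_lost = 136.5 × c × (106.1 − 24.6) = 11124.75 c
Set equal: c = 5631 / 11124.75 = 0.506 J/(g·°C)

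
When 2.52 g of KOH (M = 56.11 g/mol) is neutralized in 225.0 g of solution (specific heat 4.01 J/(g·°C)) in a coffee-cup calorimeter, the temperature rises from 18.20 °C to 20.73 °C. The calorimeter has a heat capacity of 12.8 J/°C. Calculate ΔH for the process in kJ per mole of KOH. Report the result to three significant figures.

|ΔT| = |20.73 − 18.20| = 2.53 °C
|q_surr| = (225.0 × 4.01 + 12.8) × 2.53 = 915.05 × 2.53 = 2315 J
n(KOH) = 2.52 / 56.11 = 0.04491 mol
Temperature rose, so q_rxn = −|q_surr| = -2.315 kJ
ΔH = q_rxn / n = -51.548 kJ/mol

ΔH = -51.5 kJ/mol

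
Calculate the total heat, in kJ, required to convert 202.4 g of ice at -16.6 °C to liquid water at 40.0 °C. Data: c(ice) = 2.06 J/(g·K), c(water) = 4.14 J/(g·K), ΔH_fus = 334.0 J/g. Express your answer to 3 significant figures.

q = 108 kJ

q1 (heat ice -16.6→0.0 °C): 202.4 × 2.06 × 16.6 = 6921 J
q2 (melt at 0 °C): 202.4 × 334.0 = 67602 J
q3 (heat water 0.0→40.0 °C): 202.4 × 4.14 × 40.0 = 33517 J
Total: 6921 + 67602 + 33517 = 108040 J = 108 kJ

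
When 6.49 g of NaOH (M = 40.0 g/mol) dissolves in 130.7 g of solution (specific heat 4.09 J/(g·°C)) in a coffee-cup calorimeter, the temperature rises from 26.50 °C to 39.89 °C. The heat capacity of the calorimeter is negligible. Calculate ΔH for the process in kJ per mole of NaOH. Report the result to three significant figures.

|ΔT| = |39.89 − 26.50| = 13.39 °C
|q_surr| = (130.7 × 4.09) × 13.39 = 534.563 × 13.39 = 7158 J
n(NaOH) = 6.49 / 40.0 = 0.1623 mol
Temperature rose, so q_rxn = −|q_surr| = -7.158 kJ
ΔH = q_rxn / n = -44.10 kJ/mol

ΔH = -44.1 kJ/mol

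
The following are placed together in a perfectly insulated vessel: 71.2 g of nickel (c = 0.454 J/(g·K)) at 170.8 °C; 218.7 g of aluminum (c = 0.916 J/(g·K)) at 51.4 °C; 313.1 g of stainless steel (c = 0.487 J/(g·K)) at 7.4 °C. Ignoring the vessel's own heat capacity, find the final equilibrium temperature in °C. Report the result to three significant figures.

Σ mᵢcᵢ(T − Tᵢ) = 0  ⇒  T = Σ mᵢcᵢTᵢ / Σ mᵢcᵢ
Σ mᵢcᵢ = 71.2×0.454 + 218.7×0.916 + 313.1×0.487 = 385.1337
Σ mᵢcᵢTᵢ = 32.3248×170.8 + 200.3292×51.4 + 152.4797×7.4 = 16946
T = 16946 / 385.1337 = 44.00 °C

T_f = 44.0 °C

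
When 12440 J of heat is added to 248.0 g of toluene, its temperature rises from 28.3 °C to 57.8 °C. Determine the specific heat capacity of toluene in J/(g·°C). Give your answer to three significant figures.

c = q / (m ΔT) = 12440 / (248.0 × 29.5)
c = 12440 / 7316 = 1.70 J/(g·°C)

c = 1.70 J/(g·°C)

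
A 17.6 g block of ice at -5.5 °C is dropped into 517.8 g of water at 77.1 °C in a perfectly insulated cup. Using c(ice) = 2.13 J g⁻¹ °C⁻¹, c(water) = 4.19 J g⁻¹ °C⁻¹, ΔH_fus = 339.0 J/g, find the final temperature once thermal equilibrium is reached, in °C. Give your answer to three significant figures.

Heat to bring ice to 0 °C and melt it: q₁ = 17.6×2.13×5.5 + 17.6×339.0 = 6172.6 J
Heat the water can supply cooling to 0 °C: 517.8×4.19×77.1 = 167275 J > q₁, so all ice melts.
Energy balance: 517.8×4.19×(77.1 − T) = 6172.6 + 17.6×4.19×(T − 0)
2169.582(77.1 − T) = 6172.6 + 73.744 T
167275 − 6172.6 = 2243.326 T
T = 161102.4 / 2243.326 = 71.81 °C

T_f = 71.8 °C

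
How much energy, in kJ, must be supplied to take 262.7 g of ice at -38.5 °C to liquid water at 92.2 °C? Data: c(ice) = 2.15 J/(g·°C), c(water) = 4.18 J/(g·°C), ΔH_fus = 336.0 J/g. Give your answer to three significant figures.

q1 (heat ice -38.5→0.0 °C): 262.7 × 2.15 × 38.5 = 21745 J
q2 (melt at 0 °C): 262.7 × 336.0 = 88267 J
q3 (heat water 0.0→92.2 °C): 262.7 × 4.18 × 92.2 = 101244 J
Total: 21745 + 88267 + 101244 = 211256 J = 211 kJ

q = 211 kJ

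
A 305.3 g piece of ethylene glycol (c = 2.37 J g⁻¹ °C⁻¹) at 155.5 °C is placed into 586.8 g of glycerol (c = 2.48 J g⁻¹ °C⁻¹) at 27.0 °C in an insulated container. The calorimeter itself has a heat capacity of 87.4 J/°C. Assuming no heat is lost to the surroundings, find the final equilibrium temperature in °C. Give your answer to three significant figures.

T_f = 68.0 °C

Heat lost by ethylene glycol = heat gained by glycerol + calorimeter.
(305.3)(2.37)(155.5 − T) = [(586.8)(2.48) + 87.4](T − 27.0)
723.561 (155.5 − T) = 1542.664 (T − 27.0)
112510 − 723.561 T = 1542.664 T − 41652
154162 = 2266.225 T
T = 68.03 °C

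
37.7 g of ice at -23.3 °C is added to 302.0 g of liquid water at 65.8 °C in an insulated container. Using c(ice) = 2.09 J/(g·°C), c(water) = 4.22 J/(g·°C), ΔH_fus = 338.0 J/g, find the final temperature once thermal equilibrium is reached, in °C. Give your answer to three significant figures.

T_f = 48.3 °C

Heat to bring ice to 0 °C and melt it: q₁ = 37.7×2.09×23.3 + 37.7×338.0 = 14578 J
Heat the water can supply cooling to 0 °C: 302.0×4.22×65.8 = 83858.2 J > q₁, so all ice melts.
Energy balance: 302.0×4.22×(65.8 − T) = 14578 + 37.7×4.22×(T − 0)
1274.44(65.8 − T) = 14578 + 159.094 T
83858.2 − 14578 = 1433.534 T
T = 69280.2 / 1433.534 = 48.33 °C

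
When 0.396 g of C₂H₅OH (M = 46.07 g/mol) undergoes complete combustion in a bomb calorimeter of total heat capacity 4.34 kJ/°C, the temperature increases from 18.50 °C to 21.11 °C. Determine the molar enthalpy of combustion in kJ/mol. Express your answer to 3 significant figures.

ΔT = 21.11 − 18.50 = 2.61 °C
q_cal = C_cal × ΔT = 4.34 × 2.61 = 11.3274 kJ
n = 0.396 / 46.07 = 0.008596 mol
q_rxn = −q_cal = -11.3274 kJ
ΔH = -11.3274 / 0.008596 = -1318 kJ/mol

ΔH = -1320 kJ/mol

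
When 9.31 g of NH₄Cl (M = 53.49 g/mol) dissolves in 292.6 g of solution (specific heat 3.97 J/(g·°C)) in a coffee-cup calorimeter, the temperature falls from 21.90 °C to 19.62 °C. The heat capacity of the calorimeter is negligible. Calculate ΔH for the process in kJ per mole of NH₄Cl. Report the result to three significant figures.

ΔH = 15.2 kJ/mol

|ΔT| = |19.62 − 21.90| = 2.28 °C
|q_surr| = (292.6 × 3.97) × 2.28 = 1161.622 × 2.28 = 2648 J
n(NH₄Cl) = 9.31 / 53.49 = 0.1741 mol
Temperature fell, so q_rxn = +|q_surr| = 2.648 kJ
ΔH = q_rxn / n = 15.21 kJ/mol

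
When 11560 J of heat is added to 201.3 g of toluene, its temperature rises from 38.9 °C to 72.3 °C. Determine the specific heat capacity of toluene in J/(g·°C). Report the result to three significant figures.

c = q / (m ΔT) = 11560 / (201.3 × 33.4)
c = 11560 / 6723.42 = 1.72 J/(g·°C)

c = 1.72 J/(g·°C)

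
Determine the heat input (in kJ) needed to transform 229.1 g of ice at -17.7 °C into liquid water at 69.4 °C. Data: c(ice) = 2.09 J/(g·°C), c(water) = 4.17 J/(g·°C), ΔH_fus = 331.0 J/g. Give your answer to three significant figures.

q1 (heat ice -17.7→0.0 °C): 229.1 × 2.09 × 17.7 = 8475 J
q2 (melt at 0 °C): 229.1 × 331.0 = 75832 J
q3 (heat water 0.0→69.4 °C): 229.1 × 4.17 × 69.4 = 66301 J
Total: 8475 + 75832 + 66301 = 150608 J = 151 kJ

q = 151 kJ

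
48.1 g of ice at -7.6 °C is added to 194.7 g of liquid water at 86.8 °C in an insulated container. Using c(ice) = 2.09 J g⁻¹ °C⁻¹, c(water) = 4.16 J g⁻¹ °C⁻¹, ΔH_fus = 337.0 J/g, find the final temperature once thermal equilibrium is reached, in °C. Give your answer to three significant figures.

Heat to bring ice to 0 °C and melt it: q₁ = 48.1×2.09×7.6 + 48.1×337.0 = 16974 J
Heat the water can supply cooling to 0 °C: 194.7×4.16×86.8 = 70303.8 J > q₁, so all ice melts.
Energy balance: 194.7×4.16×(86.8 − T) = 16974 + 48.1×4.16×(T − 0)
809.952(86.8 − T) = 16974 + 200.096 T
70303.8 − 16974 = 1010.048 T
T = 53329.8 / 1010.048 = 52.80 °C

T_f = 52.8 °C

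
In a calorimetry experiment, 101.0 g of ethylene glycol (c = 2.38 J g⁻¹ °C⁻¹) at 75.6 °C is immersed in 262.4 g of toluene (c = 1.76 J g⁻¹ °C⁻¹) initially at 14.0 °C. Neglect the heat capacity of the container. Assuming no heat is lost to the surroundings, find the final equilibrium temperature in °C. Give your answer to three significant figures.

Heat lost by ethylene glycol = heat gained by toluene.
(101.0)(2.38)(75.6 − T) = (262.4)(1.76)(T − 14.0)
240.38 (75.6 − T) = 461.824 (T − 14.0)
18173 − 240.38 T = 461.824 T − 6465.5
24638.5 = 702.204 T
T = 35.09 °C

T_f = 35.1 °C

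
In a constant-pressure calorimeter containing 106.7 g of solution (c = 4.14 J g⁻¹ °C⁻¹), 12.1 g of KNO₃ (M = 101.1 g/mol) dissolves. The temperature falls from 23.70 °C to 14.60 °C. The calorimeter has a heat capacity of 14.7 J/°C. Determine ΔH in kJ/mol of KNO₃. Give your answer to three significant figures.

ΔH = 34.7 kJ/mol

|ΔT| = |14.60 − 23.70| = 9.10 °C
|q_surr| = (106.7 × 4.14 + 14.7) × 9.10 = 456.438 × 9.10 = 4154 J
n(KNO₃) = 12.1 / 101.1 = 0.1197 mol
Temperature fell, so q_rxn = +|q_surr| = 4.154 kJ
ΔH = q_rxn / n = 34.70 kJ/mol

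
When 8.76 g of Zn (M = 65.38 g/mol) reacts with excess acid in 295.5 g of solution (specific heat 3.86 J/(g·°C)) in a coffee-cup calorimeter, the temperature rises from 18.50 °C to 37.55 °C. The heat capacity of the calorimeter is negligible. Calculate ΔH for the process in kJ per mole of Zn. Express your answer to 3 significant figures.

ΔH = -162 kJ/mol

|ΔT| = |37.55 − 18.50| = 19.05 °C
|q_surr| = (295.5 × 3.86) × 19.05 = 1140.63 × 19.05 = 21730 J
n(Zn) = 8.76 / 65.38 = 0.1340 mol
Temperature rose, so q_rxn = −|q_surr| = -21.73 kJ
ΔH = q_rxn / n = -162.2 kJ/mol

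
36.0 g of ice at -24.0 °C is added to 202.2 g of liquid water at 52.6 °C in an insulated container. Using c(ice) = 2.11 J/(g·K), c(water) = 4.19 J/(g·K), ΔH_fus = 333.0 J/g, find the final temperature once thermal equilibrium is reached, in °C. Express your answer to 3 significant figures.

Heat to bring ice to 0 °C and melt it: q₁ = 36.0×2.11×24.0 + 36.0×333.0 = 13811 J
Heat the water can supply cooling to 0 °C: 202.2×4.19×52.6 = 44563.7 J > q₁, so all ice melts.
Energy balance: 202.2×4.19×(52.6 − T) = 13811 + 36.0×4.19×(T − 0)
847.218(52.6 − T) = 13811 + 150.84 T
44563.7 − 13811 = 998.058 T
T = 30752.7 / 998.058 = 30.81 °C

T_f = 30.8 °C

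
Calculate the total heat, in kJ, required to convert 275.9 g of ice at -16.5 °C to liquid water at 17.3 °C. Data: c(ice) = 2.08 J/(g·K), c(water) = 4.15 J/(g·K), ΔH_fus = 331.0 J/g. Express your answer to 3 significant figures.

q = 121 kJ

q1 (heat ice -16.5→0.0 °C): 275.9 × 2.08 × 16.5 = 9469 J
q2 (melt at 0 °C): 275.9 × 331.0 = 91323 J
q3 (heat water 0.0→17.3 °C): 275.9 × 4.15 × 17.3 = 19808 J
Total: 9469 + 91323 + 19808 = 120600 J = 121 kJ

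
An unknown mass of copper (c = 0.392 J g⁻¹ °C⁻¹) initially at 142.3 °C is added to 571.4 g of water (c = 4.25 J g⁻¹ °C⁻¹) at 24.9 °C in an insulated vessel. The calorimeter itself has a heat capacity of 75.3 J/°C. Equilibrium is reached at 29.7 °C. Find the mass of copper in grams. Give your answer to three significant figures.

m = 272 g

q_gained = (571.4 × 4.25 + 75.3) × (29.7 − 24.9) = 12020 J
q_lost = m × 0.392 × (142.3 − 29.7) = 44.1392 m
m = 12020 / 44.1392 = 272 g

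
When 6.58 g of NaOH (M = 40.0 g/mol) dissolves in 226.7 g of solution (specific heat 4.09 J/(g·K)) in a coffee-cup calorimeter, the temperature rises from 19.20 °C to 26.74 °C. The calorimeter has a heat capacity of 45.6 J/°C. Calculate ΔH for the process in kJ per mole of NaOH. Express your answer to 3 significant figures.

|ΔT| = |26.74 − 19.20| = 7.54 °C
|q_surr| = (226.7 × 4.09 + 45.6) × 7.54 = 972.803 × 7.54 = 7335 J
n(NaOH) = 6.58 / 40.0 = 0.1645 mol
Temperature rose, so q_rxn = −|q_surr| = -7.335 kJ
ΔH = q_rxn / n = -44.59 kJ/mol

ΔH = -44.6 kJ/mol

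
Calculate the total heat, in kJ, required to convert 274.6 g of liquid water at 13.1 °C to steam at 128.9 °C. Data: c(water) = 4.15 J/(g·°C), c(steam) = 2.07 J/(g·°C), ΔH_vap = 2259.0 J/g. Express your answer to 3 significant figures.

q = 736 kJ

q1 (heat water 13.1→100.0 °C): 274.6 × 4.15 × 86.9 = 99030 J
q2 (vaporize at 100 °C): 274.6 × 2259.0 = 620321 J
q3 (heat steam 100.0→128.9 °C): 274.6 × 2.07 × 28.9 = 16427 J
Total: 99030 + 620321 + 16427 = 735778 J = 736 kJ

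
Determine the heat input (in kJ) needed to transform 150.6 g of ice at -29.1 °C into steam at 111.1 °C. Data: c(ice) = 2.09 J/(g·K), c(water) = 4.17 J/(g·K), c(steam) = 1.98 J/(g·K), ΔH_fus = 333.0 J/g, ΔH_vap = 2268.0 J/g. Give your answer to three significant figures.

q = 467 kJ

q1 (heat ice -29.1→0.0 °C): 150.6 × 2.09 × 29.1 = 9159 J
q2 (melt at 0 °C): 150.6 × 333.0 = 50150 J
q3 (heat water 0.0→100.0 °C): 150.6 × 4.17 × 100.0 = 62800 J
q4 (vaporize at 100 °C): 150.6 × 2268.0 = 341561 J
q5 (heat steam 100.0→111.1 °C): 150.6 × 1.98 × 11.1 = 3310 J
Total: 9159 + 50150 + 62800 + 341561 + 3310 = 466980 J = 467 kJ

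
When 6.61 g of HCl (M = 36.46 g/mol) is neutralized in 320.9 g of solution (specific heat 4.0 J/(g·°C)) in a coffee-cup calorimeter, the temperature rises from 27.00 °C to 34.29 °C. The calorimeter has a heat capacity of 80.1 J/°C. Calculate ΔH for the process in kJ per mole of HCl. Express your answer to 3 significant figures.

|ΔT| = |34.29 − 27.00| = 7.29 °C
|q_surr| = (320.9 × 4.0 + 80.1) × 7.29 = 1363.7 × 7.29 = 9941 J
n(HCl) = 6.61 / 36.46 = 0.1813 mol
Temperature rose, so q_rxn = −|q_surr| = -9.941 kJ
ΔH = q_rxn / n = -54.83 kJ/mol

ΔH = -54.8 kJ/mol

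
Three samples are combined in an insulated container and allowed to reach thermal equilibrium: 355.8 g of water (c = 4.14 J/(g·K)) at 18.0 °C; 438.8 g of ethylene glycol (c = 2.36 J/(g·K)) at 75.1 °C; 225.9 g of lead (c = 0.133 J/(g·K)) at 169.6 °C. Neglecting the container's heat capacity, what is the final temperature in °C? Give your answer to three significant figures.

Σ mᵢcᵢ(T − Tᵢ) = 0  ⇒  T = Σ mᵢcᵢTᵢ / Σ mᵢcᵢ
Σ mᵢcᵢ = 355.8×4.14 + 438.8×2.36 + 225.9×0.133 = 2538.6247
Σ mᵢcᵢTᵢ = 1473.012×18.0 + 1035.568×75.1 + 30.0447×169.6 = 109380
T = 109380 / 2538.6247 = 43.09 °C

T_f = 43.1 °C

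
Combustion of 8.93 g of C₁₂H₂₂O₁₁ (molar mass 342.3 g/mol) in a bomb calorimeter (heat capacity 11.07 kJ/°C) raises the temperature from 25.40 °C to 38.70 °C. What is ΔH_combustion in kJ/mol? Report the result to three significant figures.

ΔH = -5640 kJ/mol

ΔT = 38.70 − 25.40 = 13.30 °C
q_cal = C_cal × ΔT = 11.07 × 13.30 = 147.231 kJ
n = 8.93 / 342.3 = 0.02609 mol
q_rxn = −q_cal = -147.231 kJ
ΔH = -147.231 / 0.02609 = -5643 kJ/mol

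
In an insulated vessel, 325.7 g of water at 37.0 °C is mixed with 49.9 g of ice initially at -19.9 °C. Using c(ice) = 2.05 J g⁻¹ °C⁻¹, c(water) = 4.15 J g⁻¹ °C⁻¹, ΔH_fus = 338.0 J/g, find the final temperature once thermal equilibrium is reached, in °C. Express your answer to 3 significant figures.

T_f = 20.0 °C

Heat to bring ice to 0 °C and melt it: q₁ = 49.9×2.05×19.9 + 49.9×338.0 = 18902 J
Heat the water can supply cooling to 0 °C: 325.7×4.15×37.0 = 50011.2 J > q₁, so all ice melts.
Energy balance: 325.7×4.15×(37.0 − T) = 18902 + 49.9×4.15×(T − 0)
1351.655(37.0 − T) = 18902 + 207.085 T
50011.2 − 18902 = 1558.740 T
T = 31109.2 / 1558.740 = 19.96 °C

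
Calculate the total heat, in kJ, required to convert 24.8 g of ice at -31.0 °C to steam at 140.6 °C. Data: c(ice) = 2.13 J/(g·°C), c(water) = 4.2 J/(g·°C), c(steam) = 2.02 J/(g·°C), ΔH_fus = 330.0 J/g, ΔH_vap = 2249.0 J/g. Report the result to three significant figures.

q = 78.0 kJ

q1 (heat ice -31.0→0.0 °C): 24.8 × 2.13 × 31.0 = 1638 J
q2 (melt at 0 °C): 24.8 × 330.0 = 8184 J
q3 (heat water 0.0→100.0 °C): 24.8 × 4.2 × 100.0 = 10416 J
q4 (vaporize at 100 °C): 24.8 × 2249.0 = 55775 J
q5 (heat steam 100.0→140.6 °C): 24.8 × 2.02 × 40.6 = 2034 J
Total: 1638 + 8184 + 10416 + 55775 + 2034 = 78047 J = 78.0 kJ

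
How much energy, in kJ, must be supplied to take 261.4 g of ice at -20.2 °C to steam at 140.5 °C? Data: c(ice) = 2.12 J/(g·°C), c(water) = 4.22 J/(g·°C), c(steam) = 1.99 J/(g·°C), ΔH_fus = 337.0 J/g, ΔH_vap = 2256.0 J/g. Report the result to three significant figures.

q = 820 kJ

q1 (heat ice -20.2→0.0 °C): 261.4 × 2.12 × 20.2 = 11194 J
q2 (melt at 0 °C): 261.4 × 337.0 = 88092 J
q3 (heat water 0.0→100.0 °C): 261.4 × 4.22 × 100.0 = 110311 J
q4 (vaporize at 100 °C): 261.4 × 2256.0 = 589718 J
q5 (heat steam 100.0→140.5 °C): 261.4 × 1.99 × 40.5 = 21068 J
Total: 11194 + 88092 + 110311 + 589718 + 21068 = 820383 J = 820 kJ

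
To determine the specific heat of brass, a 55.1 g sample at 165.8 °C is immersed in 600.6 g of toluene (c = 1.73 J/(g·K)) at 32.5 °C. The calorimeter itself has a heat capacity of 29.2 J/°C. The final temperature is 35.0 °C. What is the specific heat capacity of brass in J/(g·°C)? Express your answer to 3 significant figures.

q_gained = (600.6 × 1.73 + 29.2) × (35.0 − 32.5) = 2671 J
q_lost = 55.1 × c × (165.8 − 35.0) = 7207.08 c
Set equal: c = 2671 / 7207.08 = 0.371 J/(g·°C)

c = 0.371 J/(g·°C)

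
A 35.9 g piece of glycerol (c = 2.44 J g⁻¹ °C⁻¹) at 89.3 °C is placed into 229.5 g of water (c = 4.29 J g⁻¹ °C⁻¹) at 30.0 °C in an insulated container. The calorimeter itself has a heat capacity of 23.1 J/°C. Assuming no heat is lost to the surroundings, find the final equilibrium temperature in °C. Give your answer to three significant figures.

Heat lost by glycerol = heat gained by water + calorimeter.
(35.9)(2.44)(89.3 − T) = [(229.5)(4.29) + 23.1](T − 30.0)
87.596 (89.3 − T) = 1007.655 (T − 30.0)
7822.3 − 87.596 T = 1007.655 T − 30230
38052.3 = 1095.251 T
T = 34.74 °C

T_f = 34.7 °C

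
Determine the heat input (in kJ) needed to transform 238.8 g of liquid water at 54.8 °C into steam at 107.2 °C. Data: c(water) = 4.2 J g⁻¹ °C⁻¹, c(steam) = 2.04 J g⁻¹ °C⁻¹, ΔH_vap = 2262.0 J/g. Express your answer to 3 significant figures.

q = 589 kJ

q1 (heat water 54.8→100.0 °C): 238.8 × 4.2 × 45.2 = 45334 J
q2 (vaporize at 100 °C): 238.8 × 2262.0 = 540166 J
q3 (heat steam 100.0→107.2 °C): 238.8 × 2.04 × 7.2 = 3507 J
Total: 45334 + 540166 + 3507 = 589007 J = 589 kJ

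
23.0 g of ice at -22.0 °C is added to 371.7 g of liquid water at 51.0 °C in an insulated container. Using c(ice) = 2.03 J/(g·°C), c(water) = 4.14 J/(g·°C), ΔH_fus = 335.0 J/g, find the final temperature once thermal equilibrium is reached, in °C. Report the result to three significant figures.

T_f = 42.7 °C

Heat to bring ice to 0 °C and melt it: q₁ = 23.0×2.03×22.0 + 23.0×335.0 = 8732.2 J
Heat the water can supply cooling to 0 °C: 371.7×4.14×51.0 = 78480.7 J > q₁, so all ice melts.
Energy balance: 371.7×4.14×(51.0 − T) = 8732.2 + 23.0×4.14×(T − 0)
1538.838(51.0 − T) = 8732.2 + 95.22 T
78480.7 − 8732.2 = 1634.058 T
T = 69748.5 / 1634.058 = 42.68 °C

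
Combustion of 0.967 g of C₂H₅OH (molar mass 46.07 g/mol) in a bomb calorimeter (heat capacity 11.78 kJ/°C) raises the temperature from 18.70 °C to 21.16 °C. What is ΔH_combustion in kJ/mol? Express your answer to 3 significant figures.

ΔH = -1380 kJ/mol

ΔT = 21.16 − 18.70 = 2.46 °C
q_cal = C_cal × ΔT = 11.78 × 2.46 = 28.9788 kJ
n = 0.967 / 46.07 = 0.02099 mol
q_rxn = −q_cal = -28.9788 kJ
ΔH = -28.9788 / 0.02099 = -1381 kJ/mol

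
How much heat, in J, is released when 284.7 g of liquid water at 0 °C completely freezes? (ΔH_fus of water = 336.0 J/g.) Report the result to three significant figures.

q = m × ΔH_fus = 284.7 × 336.0 = 95660 J

q = 95700 J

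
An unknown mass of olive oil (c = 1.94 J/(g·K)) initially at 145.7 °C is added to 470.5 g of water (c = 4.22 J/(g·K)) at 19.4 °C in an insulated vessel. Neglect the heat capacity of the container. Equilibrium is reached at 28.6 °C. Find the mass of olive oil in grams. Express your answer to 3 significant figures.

q_gained = (470.5 × 4.22) × (28.6 − 19.4) = 18270 J
q_lost = m × 1.94 × (145.7 − 28.6) = 227.174 m
m = 18270 / 227.174 = 80.4 g

m = 80.4 g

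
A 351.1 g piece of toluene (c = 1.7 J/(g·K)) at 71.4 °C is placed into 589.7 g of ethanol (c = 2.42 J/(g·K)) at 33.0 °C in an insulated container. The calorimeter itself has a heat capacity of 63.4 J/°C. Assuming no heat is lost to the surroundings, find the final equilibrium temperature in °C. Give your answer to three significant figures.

Heat lost by toluene = heat gained by ethanol + calorimeter.
(351.1)(1.7)(71.4 − T) = [(589.7)(2.42) + 63.4](T − 33.0)
596.87 (71.4 − T) = 1490.474 (T − 33.0)
42617 − 596.87 T = 1490.474 T − 49186
91803 = 2087.344 T
T = 43.98 °C

T_f = 44.0 °C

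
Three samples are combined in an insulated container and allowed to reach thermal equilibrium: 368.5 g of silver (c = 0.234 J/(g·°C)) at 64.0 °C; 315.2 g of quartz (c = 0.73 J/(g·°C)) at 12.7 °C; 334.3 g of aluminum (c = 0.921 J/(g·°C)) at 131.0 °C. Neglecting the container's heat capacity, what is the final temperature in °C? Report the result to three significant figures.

T_f = 78.1 °C

Σ mᵢcᵢ(T − Tᵢ) = 0  ⇒  T = Σ mᵢcᵢTᵢ / Σ mᵢcᵢ
Σ mᵢcᵢ = 368.5×0.234 + 315.2×0.73 + 334.3×0.921 = 624.2153
Σ mᵢcᵢTᵢ = 86.229×64.0 + 230.096×12.7 + 307.8903×131.0 = 48775
T = 48775 / 624.2153 = 78.14 °C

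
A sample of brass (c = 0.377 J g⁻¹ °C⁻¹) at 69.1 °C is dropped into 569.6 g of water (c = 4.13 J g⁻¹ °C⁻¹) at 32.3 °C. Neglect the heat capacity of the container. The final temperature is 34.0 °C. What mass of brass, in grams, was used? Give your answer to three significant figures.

q_gained = (569.6 × 4.13) × (34.0 − 32.3) = 3999 J
q_lost = m × 0.377 × (69.1 − 34.0) = 13.2327 m
m = 3999 / 13.2327 = 302 g

m = 302 g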